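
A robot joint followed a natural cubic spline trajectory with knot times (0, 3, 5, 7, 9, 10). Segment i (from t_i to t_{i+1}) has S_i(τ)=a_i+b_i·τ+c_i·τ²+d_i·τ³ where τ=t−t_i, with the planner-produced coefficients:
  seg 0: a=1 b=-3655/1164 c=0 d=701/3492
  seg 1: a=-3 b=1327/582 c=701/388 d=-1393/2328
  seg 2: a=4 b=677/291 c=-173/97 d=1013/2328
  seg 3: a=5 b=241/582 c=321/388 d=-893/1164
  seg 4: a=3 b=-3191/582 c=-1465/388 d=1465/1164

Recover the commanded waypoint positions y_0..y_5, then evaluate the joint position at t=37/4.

y_0 = S_0(0) = a_0 = 1
y_1 = S_1(0) = a_1 = -3
y_2 = S_2(0) = a_2 = 4
y_3 = S_3(0) = a_3 = 5
y_4 = S_4(0) = a_4 = 3
y_5 = S_4(1) = -5
t_q=37/4 is in segment 4 (τ=1/4); S_4(τ)=35087/24832

y_0=1 y_1=-3 y_2=4 y_3=5 y_4=3 y_5=-5
S(37/4) = 35087/24832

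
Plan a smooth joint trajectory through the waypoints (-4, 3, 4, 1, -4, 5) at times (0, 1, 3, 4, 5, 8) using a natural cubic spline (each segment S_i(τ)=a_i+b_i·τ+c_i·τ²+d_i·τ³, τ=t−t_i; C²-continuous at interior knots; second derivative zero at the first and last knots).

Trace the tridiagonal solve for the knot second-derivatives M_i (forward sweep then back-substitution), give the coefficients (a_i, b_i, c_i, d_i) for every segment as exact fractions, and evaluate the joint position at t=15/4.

Δ: Δ0=7, Δ1=1/2, Δ2=-3, Δ3=-5, Δ4=3
row 1: diag=6, rhs=-39; c'=1/3, d'=-13/2
row 2: denom=6−2·1/3=16/3; d'=(-21−2·-13/2)/(16/3)=-3/2
row 3: denom=4−1·3/16=61/16; d'=(-12−1·-3/2)/(61/16)=-168/61
row 4: denom=8−1·16/61=472/61; d'=(48−1·-168/61)/(472/61)=387/59
back: M4=387/59
back: M3=-168/61−16/61·387/59=-264/59
back: M2=-3/2−3/16·-264/59=-39/59
back: M1=-13/2−1/3·-39/59=-741/118
M: M0=0, M1=-741/118, M2=-39/59, M3=-264/59, M4=387/59, M5=0
seg 0: a=-4, c=M0/2=0, d=(M1−M0)/(6·1)=-247/236, b=Δ0−h0·(2M0+M1)/6=1899/236
seg 1: a=3, c=M1/2=-741/236, d=(M2−M1)/(6·2)=221/472, b=Δ1−h1·(2M1+M2)/6=579/118
seg 2: a=4, c=M2/2=-39/118, d=(M3−M2)/(6·1)=-75/118, b=Δ2−h2·(2M2+M3)/6=-120/59
seg 3: a=1, c=M3/2=-132/59, d=(M4−M3)/(6·1)=217/118, b=Δ3−h3·(2M3+M4)/6=-543/118
seg 4: a=-4, c=M4/2=387/118, d=(M5−M4)/(6·3)=-43/118, b=Δ4−h4·(2M4+M5)/6=-210/59
t_q=15/4 → seg 2, τ=3/4; S=4+-120/59·τ+-39/118·τ²+-75/118·τ³=15259/7552

  seg 0: a=-4 b=1899/236 c=0 d=-247/236
  seg 1: a=3 b=579/118 c=-741/236 d=221/472
  seg 2: a=4 b=-120/59 c=-39/118 d=-75/118
  seg 3: a=1 b=-543/118 c=-132/59 d=217/118
  seg 4: a=-4 b=-210/59 c=387/118 d=-43/118
S(15/4) = 15259/7552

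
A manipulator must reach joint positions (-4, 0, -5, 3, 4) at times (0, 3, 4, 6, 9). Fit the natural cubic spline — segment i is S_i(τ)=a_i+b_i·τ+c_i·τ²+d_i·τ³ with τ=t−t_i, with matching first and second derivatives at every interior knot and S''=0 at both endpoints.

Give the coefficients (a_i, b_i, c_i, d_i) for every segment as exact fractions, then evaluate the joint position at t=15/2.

Δ: Δ0=4/3, Δ1=-5, Δ2=4, Δ3=1/3
row 1: diag=8, rhs=-38; c'=1/8, d'=-19/4
row 2: denom=6−1·1/8=47/8; d'=(54−1·-19/4)/(47/8)=10
row 3: denom=10−2·16/47=438/47; d'=(-22−2·10)/(438/47)=-329/73
back: M3=-329/73
back: M2=10−16/47·-329/73=842/73
back: M1=-19/4−1/8·842/73=-452/73
M: M0=0, M1=-452/73, M2=842/73, M3=-329/73, M4=0
seg 0: a=-4, c=M0/2=0, d=(M1−M0)/(6·3)=-226/657, b=Δ0−h0·(2M0+M1)/6=970/219
seg 1: a=0, c=M1/2=-226/73, d=(M2−M1)/(6·1)=647/219, b=Δ1−h1·(2M1+M2)/6=-1064/219
seg 2: a=-5, c=M2/2=421/73, d=(M3−M2)/(6·2)=-1171/876, b=Δ2−h2·(2M2+M3)/6=-479/219
seg 3: a=3, c=M3/2=-329/146, d=(M4−M3)/(6·3)=329/1314, b=Δ3−h3·(2M3+M4)/6=1060/219
t_q=15/2 → seg 3, τ=3/2; S=3+1060/219·τ+-329/146·τ²+329/1314·τ³=7049/1168

  seg 0: a=-4 b=970/219 c=0 d=-226/657
  seg 1: a=0 b=-1064/219 c=-226/73 d=647/219
  seg 2: a=-5 b=-479/219 c=421/73 d=-1171/876
  seg 3: a=3 b=1060/219 c=-329/146 d=329/1314
S(15/2) = 7049/1168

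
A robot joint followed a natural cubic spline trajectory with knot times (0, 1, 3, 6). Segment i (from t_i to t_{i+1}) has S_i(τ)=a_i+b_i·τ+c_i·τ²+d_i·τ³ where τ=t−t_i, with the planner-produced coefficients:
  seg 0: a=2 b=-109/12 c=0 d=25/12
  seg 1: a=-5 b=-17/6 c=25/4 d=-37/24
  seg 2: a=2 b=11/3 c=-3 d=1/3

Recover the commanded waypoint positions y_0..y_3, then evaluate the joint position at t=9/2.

y_0 = S_0(0) = a_0 = 2
y_1 = S_1(0) = a_1 = -5
y_2 = S_2(0) = a_2 = 2
y_3 = S_2(3) = -5
t_q=9/2 is in segment 2 (τ=3/2); S_2(τ)=15/8

y_0=2 y_1=-5 y_2=2 y_3=-5
S(9/2) = 15/8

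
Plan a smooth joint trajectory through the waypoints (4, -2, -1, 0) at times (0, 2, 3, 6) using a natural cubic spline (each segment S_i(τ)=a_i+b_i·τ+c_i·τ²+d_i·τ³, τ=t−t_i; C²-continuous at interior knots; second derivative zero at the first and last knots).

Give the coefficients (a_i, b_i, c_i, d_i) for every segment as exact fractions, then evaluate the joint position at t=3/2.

Δ: Δ0=-3, Δ1=1, Δ2=1/3
row 1: diag=6, rhs=24; c'=1/6, d'=4
row 2: denom=8−1·1/6=47/6; d'=(-4−1·4)/(47/6)=-48/47
back: M2=-48/47
back: M1=4−1/6·-48/47=196/47
M: M0=0, M1=196/47, M2=-48/47, M3=0
seg 0: a=4, c=M0/2=0, d=(M1−M0)/(6·2)=49/141, b=Δ0−h0·(2M0+M1)/6=-619/141
seg 1: a=-2, c=M1/2=98/47, d=(M2−M1)/(6·1)=-122/141, b=Δ1−h1·(2M1+M2)/6=-31/141
seg 2: a=-1, c=M2/2=-24/47, d=(M3−M2)/(6·3)=8/141, b=Δ2−h2·(2M2+M3)/6=191/141
t_q=3/2 → seg 0, τ=3/2; S=4+-619/141·τ+0·τ²+49/141·τ³=-531/376

  seg 0: a=4 b=-619/141 c=0 d=49/141
  seg 1: a=-2 b=-31/141 c=98/47 d=-122/141
  seg 2: a=-1 b=191/141 c=-24/47 d=8/141
S(3/2) = -531/376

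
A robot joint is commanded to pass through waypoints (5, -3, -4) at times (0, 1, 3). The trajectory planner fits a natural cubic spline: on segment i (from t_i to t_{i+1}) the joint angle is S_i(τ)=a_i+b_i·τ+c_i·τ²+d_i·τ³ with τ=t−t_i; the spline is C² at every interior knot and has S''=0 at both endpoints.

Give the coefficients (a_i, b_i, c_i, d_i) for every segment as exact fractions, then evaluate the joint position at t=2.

Δ: Δ0=-8, Δ1=-1/2
row 1: diag=6, rhs=45; c'=1/3, d'=15/2
back: M1=15/2
M: M0=0, M1=15/2, M2=0
seg 0: a=5, c=M0/2=0, d=(M1−M0)/(6·1)=5/4, b=Δ0−h0·(2M0+M1)/6=-37/4
seg 1: a=-3, c=M1/2=15/4, d=(M2−M1)/(6·2)=-5/8, b=Δ1−h1·(2M1+M2)/6=-11/2
t_q=2 → seg 1, τ=1; S=-3+-11/2·τ+15/4·τ²+-5/8·τ³=-43/8

  seg 0: a=5 b=-37/4 c=0 d=5/4
  seg 1: a=-3 b=-11/2 c=15/4 d=-5/8
S(2) = -43/8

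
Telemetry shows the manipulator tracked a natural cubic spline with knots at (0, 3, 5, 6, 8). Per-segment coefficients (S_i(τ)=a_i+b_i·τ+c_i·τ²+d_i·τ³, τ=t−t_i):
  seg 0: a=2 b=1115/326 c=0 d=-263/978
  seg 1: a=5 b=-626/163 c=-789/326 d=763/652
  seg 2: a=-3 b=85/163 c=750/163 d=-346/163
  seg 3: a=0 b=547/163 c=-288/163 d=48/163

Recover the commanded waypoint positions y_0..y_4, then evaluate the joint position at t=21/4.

y_0=2 y_1=5 y_2=-3 y_3=0 y_4=2
S(21/4) = -13641/5216

y_0 = S_0(0) = a_0 = 2
y_1 = S_1(0) = a_1 = 5
y_2 = S_2(0) = a_2 = -3
y_3 = S_3(0) = a_3 = 0
y_4 = S_3(2) = 2
t_q=21/4 is in segment 2 (τ=1/4); S_2(τ)=-13641/5216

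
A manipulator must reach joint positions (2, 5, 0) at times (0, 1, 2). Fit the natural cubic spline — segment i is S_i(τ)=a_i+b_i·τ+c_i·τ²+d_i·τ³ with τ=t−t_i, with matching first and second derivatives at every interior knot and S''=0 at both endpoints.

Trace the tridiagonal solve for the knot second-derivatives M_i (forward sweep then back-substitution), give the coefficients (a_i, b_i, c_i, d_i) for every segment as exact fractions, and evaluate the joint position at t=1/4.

  seg 0: a=2 b=5 c=0 d=-2
  seg 1: a=5 b=-1 c=-6 d=2
S(1/4) = 103/32

Δ: Δ0=3, Δ1=-5
row 1: diag=4, rhs=-48; c'=1/4, d'=-12
back: M1=-12
M: M0=0, M1=-12, M2=0
seg 0: a=2, c=M0/2=0, d=(M1−M0)/(6·1)=-2, b=Δ0−h0·(2M0+M1)/6=5
seg 1: a=5, c=M1/2=-6, d=(M2−M1)/(6·1)=2, b=Δ1−h1·(2M1+M2)/6=-1
t_q=1/4 → seg 0, τ=1/4; S=2+5·τ+0·τ²+-2·τ³=103/32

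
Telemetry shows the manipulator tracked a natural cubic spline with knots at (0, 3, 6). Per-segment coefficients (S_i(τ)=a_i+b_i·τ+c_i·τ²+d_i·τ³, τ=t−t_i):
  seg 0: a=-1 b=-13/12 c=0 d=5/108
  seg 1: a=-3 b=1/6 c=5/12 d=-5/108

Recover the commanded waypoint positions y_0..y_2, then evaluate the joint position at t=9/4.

y_0=-1 y_1=-3 y_2=0
S(9/4) = -745/256

y_0 = S_0(0) = a_0 = -1
y_1 = S_1(0) = a_1 = -3
y_2 = S_1(3) = 0
t_q=9/4 is in segment 0 (τ=9/4); S_0(τ)=-745/256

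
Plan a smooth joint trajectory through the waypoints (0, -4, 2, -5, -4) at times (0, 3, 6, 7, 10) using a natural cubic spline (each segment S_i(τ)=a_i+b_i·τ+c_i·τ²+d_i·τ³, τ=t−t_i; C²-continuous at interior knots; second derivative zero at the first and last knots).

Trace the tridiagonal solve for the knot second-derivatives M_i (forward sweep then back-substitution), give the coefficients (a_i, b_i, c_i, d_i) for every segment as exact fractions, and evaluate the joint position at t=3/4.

  seg 0: a=0 b=-188/57 c=0 d=112/513
  seg 1: a=-4 b=148/57 c=112/57 d=-370/513
  seg 2: a=2 b=-290/57 c=-86/19 d=149/57
  seg 3: a=-5 b=-359/57 c=63/19 d=-7/19
S(3/4) = -181/76

Δ: Δ0=-4/3, Δ1=2, Δ2=-7, Δ3=1/3
row 1: diag=12, rhs=20; c'=1/4, d'=5/3
row 2: denom=8−3·1/4=29/4; d'=(-54−3·5/3)/(29/4)=-236/29
row 3: denom=8−1·4/29=228/29; d'=(44−1·-236/29)/(228/29)=126/19
back: M3=126/19
back: M2=-236/29−4/29·126/19=-172/19
back: M1=5/3−1/4·-172/19=224/57
M: M0=0, M1=224/57, M2=-172/19, M3=126/19, M4=0
seg 0: a=0, c=M0/2=0, d=(M1−M0)/(6·3)=112/513, b=Δ0−h0·(2M0+M1)/6=-188/57
seg 1: a=-4, c=M1/2=112/57, d=(M2−M1)/(6·3)=-370/513, b=Δ1−h1·(2M1+M2)/6=148/57
seg 2: a=2, c=M2/2=-86/19, d=(M3−M2)/(6·1)=149/57, b=Δ2−h2·(2M2+M3)/6=-290/57
seg 3: a=-5, c=M3/2=63/19, d=(M4−M3)/(6·3)=-7/19, b=Δ3−h3·(2M3+M4)/6=-359/57
t_q=3/4 → seg 0, τ=3/4; S=0+-188/57·τ+0·τ²+112/513·τ³=-181/76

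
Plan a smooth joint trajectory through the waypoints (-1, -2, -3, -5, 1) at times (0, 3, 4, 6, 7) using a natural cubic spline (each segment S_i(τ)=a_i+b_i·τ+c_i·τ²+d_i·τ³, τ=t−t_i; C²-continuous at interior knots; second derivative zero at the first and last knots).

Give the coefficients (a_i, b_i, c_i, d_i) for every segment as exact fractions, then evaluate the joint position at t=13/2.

Δ: Δ0=-1/3, Δ1=-1, Δ2=-1, Δ3=6
row 1: diag=8, rhs=-4; c'=1/8, d'=-1/2
row 2: denom=6−1·1/8=47/8; d'=(0−1·-1/2)/(47/8)=4/47
row 3: denom=6−2·16/47=250/47; d'=(42−2·4/47)/(250/47)=983/125
back: M3=983/125
back: M2=4/47−16/47·983/125=-324/125
back: M1=-1/2−1/8·-324/125=-22/125
M: M0=0, M1=-22/125, M2=-324/125, M3=983/125, M4=0
seg 0: a=-1, c=M0/2=0, d=(M1−M0)/(6·3)=-11/1125, b=Δ0−h0·(2M0+M1)/6=-92/375
seg 1: a=-2, c=M1/2=-11/125, d=(M2−M1)/(6·1)=-151/375, b=Δ1−h1·(2M1+M2)/6=-191/375
seg 2: a=-3, c=M2/2=-162/125, d=(M3−M2)/(6·2)=1307/1500, b=Δ2−h2·(2M2+M3)/6=-142/75
seg 3: a=-5, c=M3/2=983/250, d=(M4−M3)/(6·1)=-983/750, b=Δ3−h3·(2M3+M4)/6=1267/375
t_q=13/2 → seg 3, τ=1/2; S=-5+1267/375·τ+983/250·τ²+-983/750·τ³=-4983/2000

  seg 0: a=-1 b=-92/375 c=0 d=-11/1125
  seg 1: a=-2 b=-191/375 c=-11/125 d=-151/375
  seg 2: a=-3 b=-142/75 c=-162/125 d=1307/1500
  seg 3: a=-5 b=1267/375 c=983/250 d=-983/750
S(13/2) = -4983/2000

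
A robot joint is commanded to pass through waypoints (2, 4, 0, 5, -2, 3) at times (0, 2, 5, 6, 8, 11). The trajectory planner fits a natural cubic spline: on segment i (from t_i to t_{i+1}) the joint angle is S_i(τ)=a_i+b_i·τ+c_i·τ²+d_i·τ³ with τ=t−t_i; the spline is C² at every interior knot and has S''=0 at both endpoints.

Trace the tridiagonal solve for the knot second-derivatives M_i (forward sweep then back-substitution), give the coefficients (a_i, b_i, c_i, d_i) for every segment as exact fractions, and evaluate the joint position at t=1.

  seg 0: a=2 b=2155/969 c=0 d=-593/1938
  seg 1: a=4 b=-1403/969 c=-593/323 d=1816/2907
  seg 2: a=0 b=251/57 c=1223/323 d=-3091/969
  seg 3: a=5 b=2332/969 c=-1868/323 d=10969/7752
  seg 4: a=-2 b=-7261/1938 c=3497/1292 d=-3497/11628
S(1) = 2531/646

Δ: Δ0=1, Δ1=-4/3, Δ2=5, Δ3=-7/2, Δ4=5/3
row 1: diag=10, rhs=-14; c'=3/10, d'=-7/5
row 2: denom=8−3·3/10=71/10; d'=(38−3·-7/5)/(71/10)=422/71
row 3: denom=6−1·10/71=416/71; d'=(-51−1·422/71)/(416/71)=-311/32
row 4: denom=10−2·71/208=969/104; d'=(31−2·-311/32)/(969/104)=3497/646
back: M4=3497/646
back: M3=-311/32−71/208·3497/646=-3736/323
back: M2=422/71−10/71·-3736/323=2446/323
back: M1=-7/5−3/10·2446/323=-1186/323
M: M0=0, M1=-1186/323, M2=2446/323, M3=-3736/323, M4=3497/646, M5=0
seg 0: a=2, c=M0/2=0, d=(M1−M0)/(6·2)=-593/1938, b=Δ0−h0·(2M0+M1)/6=2155/969
seg 1: a=4, c=M1/2=-593/323, d=(M2−M1)/(6·3)=1816/2907, b=Δ1−h1·(2M1+M2)/6=-1403/969
seg 2: a=0, c=M2/2=1223/323, d=(M3−M2)/(6·1)=-3091/969, b=Δ2−h2·(2M2+M3)/6=251/57
seg 3: a=5, c=M3/2=-1868/323, d=(M4−M3)/(6·2)=10969/7752, b=Δ3−h3·(2M3+M4)/6=2332/969
seg 4: a=-2, c=M4/2=3497/1292, d=(M5−M4)/(6·3)=-3497/11628, b=Δ4−h4·(2M4+M5)/6=-7261/1938
t_q=1 → seg 0, τ=1; S=2+2155/969·τ+0·τ²+-593/1938·τ³=2531/646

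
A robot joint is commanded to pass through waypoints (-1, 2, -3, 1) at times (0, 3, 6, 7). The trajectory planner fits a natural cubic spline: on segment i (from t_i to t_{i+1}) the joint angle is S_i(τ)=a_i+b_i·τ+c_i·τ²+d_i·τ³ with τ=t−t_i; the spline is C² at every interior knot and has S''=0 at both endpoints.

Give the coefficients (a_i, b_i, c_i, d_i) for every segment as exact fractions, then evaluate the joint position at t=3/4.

Δ: Δ0=1, Δ1=-5/3, Δ2=4
row 1: diag=12, rhs=-16; c'=1/4, d'=-4/3
row 2: denom=8−3·1/4=29/4; d'=(34−3·-4/3)/(29/4)=152/29
back: M2=152/29
back: M1=-4/3−1/4·152/29=-230/87
M: M0=0, M1=-230/87, M2=152/29, M3=0
seg 0: a=-1, c=M0/2=0, d=(M1−M0)/(6·3)=-115/783, b=Δ0−h0·(2M0+M1)/6=202/87
seg 1: a=2, c=M1/2=-115/87, d=(M2−M1)/(6·3)=343/783, b=Δ1−h1·(2M1+M2)/6=-143/87
seg 2: a=-3, c=M2/2=76/29, d=(M3−M2)/(6·1)=-76/87, b=Δ2−h2·(2M2+M3)/6=196/87
t_q=3/4 → seg 0, τ=3/4; S=-1+202/87·τ+0·τ²+-115/783·τ³=1261/1856

  seg 0: a=-1 b=202/87 c=0 d=-115/783
  seg 1: a=2 b=-143/87 c=-115/87 d=343/783
  seg 2: a=-3 b=196/87 c=76/29 d=-76/87
S(3/4) = 1261/1856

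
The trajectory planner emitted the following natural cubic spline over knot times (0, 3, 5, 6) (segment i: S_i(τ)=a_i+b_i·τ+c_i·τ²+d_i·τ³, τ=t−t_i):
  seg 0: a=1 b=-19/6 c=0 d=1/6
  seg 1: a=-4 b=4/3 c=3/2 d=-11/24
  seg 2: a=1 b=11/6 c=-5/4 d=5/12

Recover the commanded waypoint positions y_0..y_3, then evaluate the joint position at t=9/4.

y_0 = S_0(0) = a_0 = 1
y_1 = S_1(0) = a_1 = -4
y_2 = S_2(0) = a_2 = 1
y_3 = S_2(1) = 2
t_q=9/4 is in segment 0 (τ=9/4); S_0(τ)=-541/128

y_0=1 y_1=-4 y_2=1 y_3=2
S(9/4) = -541/128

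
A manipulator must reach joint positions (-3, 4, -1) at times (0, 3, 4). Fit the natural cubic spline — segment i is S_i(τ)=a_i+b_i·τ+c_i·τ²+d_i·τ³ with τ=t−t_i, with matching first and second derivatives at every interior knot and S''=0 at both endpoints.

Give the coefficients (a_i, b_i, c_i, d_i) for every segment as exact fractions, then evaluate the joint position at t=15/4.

Δ: Δ0=7/3, Δ1=-5
row 1: diag=8, rhs=-44; c'=1/8, d'=-11/2
back: M1=-11/2
M: M0=0, M1=-11/2, M2=0
seg 0: a=-3, c=M0/2=0, d=(M1−M0)/(6·3)=-11/36, b=Δ0−h0·(2M0+M1)/6=61/12
seg 1: a=4, c=M1/2=-11/4, d=(M2−M1)/(6·1)=11/12, b=Δ1−h1·(2M1+M2)/6=-19/6
t_q=15/4 → seg 1, τ=3/4; S=4+-19/6·τ+-11/4·τ²+11/12·τ³=119/256

  seg 0: a=-3 b=61/12 c=0 d=-11/36
  seg 1: a=4 b=-19/6 c=-11/4 d=11/12
S(15/4) = 119/256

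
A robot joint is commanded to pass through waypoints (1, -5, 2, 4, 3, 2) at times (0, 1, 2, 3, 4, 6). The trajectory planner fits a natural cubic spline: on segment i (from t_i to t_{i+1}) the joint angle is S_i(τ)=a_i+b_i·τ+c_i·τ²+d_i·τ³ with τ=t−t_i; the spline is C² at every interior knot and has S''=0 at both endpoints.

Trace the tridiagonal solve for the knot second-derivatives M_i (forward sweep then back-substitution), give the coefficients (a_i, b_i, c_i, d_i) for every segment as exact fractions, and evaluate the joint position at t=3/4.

  seg 0: a=1 b=-6281/642 c=0 d=2429/642
  seg 1: a=-5 b=503/321 c=2429/214 d=-3799/642
  seg 2: a=2 b=4183/642 c=-685/107 d=1211/642
  seg 3: a=4 b=-202/321 c=-159/214 d=239/642
  seg 4: a=3 b=-641/642 c=40/107 d=-20/321
S(3/4) = -64939/13696

Δ: Δ0=-6, Δ1=7, Δ2=2, Δ3=-1, Δ4=-1/2
row 1: diag=4, rhs=78; c'=1/4, d'=39/2
row 2: denom=4−1·1/4=15/4; d'=(-30−1·39/2)/(15/4)=-66/5
row 3: denom=4−1·4/15=56/15; d'=(-18−1·-66/5)/(56/15)=-9/7
row 4: denom=6−1·15/56=321/56; d'=(3−1·-9/7)/(321/56)=80/107
back: M4=80/107
back: M3=-9/7−15/56·80/107=-159/107
back: M2=-66/5−4/15·-159/107=-1370/107
back: M1=39/2−1/4·-1370/107=2429/107
M: M0=0, M1=2429/107, M2=-1370/107, M3=-159/107, M4=80/107, M5=0
seg 0: a=1, c=M0/2=0, d=(M1−M0)/(6·1)=2429/642, b=Δ0−h0·(2M0+M1)/6=-6281/642
seg 1: a=-5, c=M1/2=2429/214, d=(M2−M1)/(6·1)=-3799/642, b=Δ1−h1·(2M1+M2)/6=503/321
seg 2: a=2, c=M2/2=-685/107, d=(M3−M2)/(6·1)=1211/642, b=Δ2−h2·(2M2+M3)/6=4183/642
seg 3: a=4, c=M3/2=-159/214, d=(M4−M3)/(6·1)=239/642, b=Δ3−h3·(2M3+M4)/6=-202/321
seg 4: a=3, c=M4/2=40/107, d=(M5−M4)/(6·2)=-20/321, b=Δ4−h4·(2M4+M5)/6=-641/642
t_q=3/4 → seg 0, τ=3/4; S=1+-6281/642·τ+0·τ²+2429/642·τ³=-64939/13696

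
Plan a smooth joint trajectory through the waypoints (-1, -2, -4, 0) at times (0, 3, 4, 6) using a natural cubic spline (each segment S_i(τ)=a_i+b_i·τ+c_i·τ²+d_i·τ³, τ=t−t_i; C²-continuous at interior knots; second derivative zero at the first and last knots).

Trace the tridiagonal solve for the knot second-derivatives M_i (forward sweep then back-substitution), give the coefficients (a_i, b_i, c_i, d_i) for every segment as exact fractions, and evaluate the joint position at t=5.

Δ: Δ0=-1/3, Δ1=-2, Δ2=2
row 1: diag=8, rhs=-10; c'=1/8, d'=-5/4
row 2: denom=6−1·1/8=47/8; d'=(24−1·-5/4)/(47/8)=202/47
back: M2=202/47
back: M1=-5/4−1/8·202/47=-84/47
M: M0=0, M1=-84/47, M2=202/47, M3=0
seg 0: a=-1, c=M0/2=0, d=(M1−M0)/(6·3)=-14/141, b=Δ0−h0·(2M0+M1)/6=79/141
seg 1: a=-2, c=M1/2=-42/47, d=(M2−M1)/(6·1)=143/141, b=Δ1−h1·(2M1+M2)/6=-299/141
seg 2: a=-4, c=M2/2=101/47, d=(M3−M2)/(6·2)=-101/282, b=Δ2−h2·(2M2+M3)/6=-122/141
t_q=5 → seg 2, τ=1; S=-4+-122/141·τ+101/47·τ²+-101/282·τ³=-289/94

  seg 0: a=-1 b=79/141 c=0 d=-14/141
  seg 1: a=-2 b=-299/141 c=-42/47 d=143/141
  seg 2: a=-4 b=-122/141 c=101/47 d=-101/282
S(5) = -289/94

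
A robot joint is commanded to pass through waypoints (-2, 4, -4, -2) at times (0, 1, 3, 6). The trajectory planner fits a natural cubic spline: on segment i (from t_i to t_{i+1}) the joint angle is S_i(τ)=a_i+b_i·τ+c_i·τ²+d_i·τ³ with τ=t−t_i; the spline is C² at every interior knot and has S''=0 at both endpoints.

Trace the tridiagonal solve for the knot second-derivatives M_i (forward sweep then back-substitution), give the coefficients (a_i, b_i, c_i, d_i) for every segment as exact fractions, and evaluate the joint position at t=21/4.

  seg 0: a=-2 b=167/21 c=0 d=-41/21
  seg 1: a=4 b=44/21 c=-41/7 d=59/42
  seg 2: a=-4 b=-94/21 c=18/7 d=-2/7
S(21/4) = -965/224

Δ: Δ0=6, Δ1=-4, Δ2=2/3
row 1: diag=6, rhs=-60; c'=1/3, d'=-10
row 2: denom=10−2·1/3=28/3; d'=(28−2·-10)/(28/3)=36/7
back: M2=36/7
back: M1=-10−1/3·36/7=-82/7
M: M0=0, M1=-82/7, M2=36/7, M3=0
seg 0: a=-2, c=M0/2=0, d=(M1−M0)/(6·1)=-41/21, b=Δ0−h0·(2M0+M1)/6=167/21
seg 1: a=4, c=M1/2=-41/7, d=(M2−M1)/(6·2)=59/42, b=Δ1−h1·(2M1+M2)/6=44/21
seg 2: a=-4, c=M2/2=18/7, d=(M3−M2)/(6·3)=-2/7, b=Δ2−h2·(2M2+M3)/6=-94/21
t_q=21/4 → seg 2, τ=9/4; S=-4+-94/21·τ+18/7·τ²+-2/7·τ³=-965/224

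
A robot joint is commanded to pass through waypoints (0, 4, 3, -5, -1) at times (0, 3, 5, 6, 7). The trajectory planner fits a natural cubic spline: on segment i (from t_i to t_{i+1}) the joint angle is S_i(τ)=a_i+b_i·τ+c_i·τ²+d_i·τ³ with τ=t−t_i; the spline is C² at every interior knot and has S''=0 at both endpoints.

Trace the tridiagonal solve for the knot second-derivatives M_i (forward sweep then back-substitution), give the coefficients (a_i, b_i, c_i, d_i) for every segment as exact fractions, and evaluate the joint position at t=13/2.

Δ: Δ0=4/3, Δ1=-1/2, Δ2=-8, Δ3=4
row 1: diag=10, rhs=-11; c'=1/5, d'=-11/10
row 2: denom=6−2·1/5=28/5; d'=(-45−2·-11/10)/(28/5)=-107/14
row 3: denom=4−1·5/28=107/28; d'=(72−1·-107/14)/(107/28)=2230/107
back: M3=2230/107
back: M2=-107/14−5/28·2230/107=-1216/107
back: M1=-11/10−1/5·-1216/107=251/214
M: M0=0, M1=251/214, M2=-1216/107, M3=2230/107, M4=0
seg 0: a=0, c=M0/2=0, d=(M1−M0)/(6·3)=251/3852, b=Δ0−h0·(2M0+M1)/6=959/1284
seg 1: a=4, c=M1/2=251/428, d=(M2−M1)/(6·2)=-2683/2568, b=Δ1−h1·(2M1+M2)/6=1609/642
seg 2: a=3, c=M2/2=-608/107, d=(M3−M2)/(6·1)=1723/321, b=Δ2−h2·(2M2+M3)/6=-2467/321
seg 3: a=-5, c=M3/2=1115/107, d=(M4−M3)/(6·1)=-1115/321, b=Δ3−h3·(2M3+M4)/6=-946/321
t_q=13/2 → seg 3, τ=1/2; S=-5+-946/321·τ+1115/107·τ²+-1115/321·τ³=-3683/856

  seg 0: a=0 b=959/1284 c=0 d=251/3852
  seg 1: a=4 b=1609/642 c=251/428 d=-2683/2568
  seg 2: a=3 b=-2467/321 c=-608/107 d=1723/321
  seg 3: a=-5 b=-946/321 c=1115/107 d=-1115/321
S(13/2) = -3683/856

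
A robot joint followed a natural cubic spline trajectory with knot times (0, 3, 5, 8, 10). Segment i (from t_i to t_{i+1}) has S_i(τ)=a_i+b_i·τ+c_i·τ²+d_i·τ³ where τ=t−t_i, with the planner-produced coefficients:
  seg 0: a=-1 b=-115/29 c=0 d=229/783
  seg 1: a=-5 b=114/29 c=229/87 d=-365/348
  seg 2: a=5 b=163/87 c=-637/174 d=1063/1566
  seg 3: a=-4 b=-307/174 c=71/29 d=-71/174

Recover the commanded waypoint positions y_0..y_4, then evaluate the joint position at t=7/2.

y_0=-1 y_1=-5 y_2=5 y_3=-4 y_4=-1
S(7/2) = -2327/928

y_0 = S_0(0) = a_0 = -1
y_1 = S_1(0) = a_1 = -5
y_2 = S_2(0) = a_2 = 5
y_3 = S_3(0) = a_3 = -4
y_4 = S_3(2) = -1
t_q=7/2 is in segment 1 (τ=1/2); S_1(τ)=-2327/928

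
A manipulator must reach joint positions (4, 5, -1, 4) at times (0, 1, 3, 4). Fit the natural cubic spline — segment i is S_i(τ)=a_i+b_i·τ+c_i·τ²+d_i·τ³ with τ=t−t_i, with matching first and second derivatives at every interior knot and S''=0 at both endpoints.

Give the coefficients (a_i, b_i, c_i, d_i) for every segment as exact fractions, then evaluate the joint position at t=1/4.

Δ: Δ0=1, Δ1=-3, Δ2=5
row 1: diag=6, rhs=-24; c'=1/3, d'=-4
row 2: denom=6−2·1/3=16/3; d'=(48−2·-4)/(16/3)=21/2
back: M2=21/2
back: M1=-4−1/3·21/2=-15/2
M: M0=0, M1=-15/2, M2=21/2, M3=0
seg 0: a=4, c=M0/2=0, d=(M1−M0)/(6·1)=-5/4, b=Δ0−h0·(2M0+M1)/6=9/4
seg 1: a=5, c=M1/2=-15/4, d=(M2−M1)/(6·2)=3/2, b=Δ1−h1·(2M1+M2)/6=-3/2
seg 2: a=-1, c=M2/2=21/4, d=(M3−M2)/(6·1)=-7/4, b=Δ2−h2·(2M2+M3)/6=3/2
t_q=1/4 → seg 0, τ=1/4; S=4+9/4·τ+0·τ²+-5/4·τ³=1163/256

  seg 0: a=4 b=9/4 c=0 d=-5/4
  seg 1: a=5 b=-3/2 c=-15/4 d=3/2
  seg 2: a=-1 b=3/2 c=21/4 d=-7/4
S(1/4) = 1163/256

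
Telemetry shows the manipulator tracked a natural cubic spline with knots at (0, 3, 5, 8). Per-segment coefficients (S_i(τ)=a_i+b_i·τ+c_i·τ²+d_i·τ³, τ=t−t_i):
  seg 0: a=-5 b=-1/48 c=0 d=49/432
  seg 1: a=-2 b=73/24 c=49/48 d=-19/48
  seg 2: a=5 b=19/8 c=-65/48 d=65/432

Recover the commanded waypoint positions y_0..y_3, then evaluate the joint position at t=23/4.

y_0=-5 y_1=-2 y_2=5 y_3=4
S(23/4) = 6229/1024

y_0 = S_0(0) = a_0 = -5
y_1 = S_1(0) = a_1 = -2
y_2 = S_2(0) = a_2 = 5
y_3 = S_2(3) = 4
t_q=23/4 is in segment 2 (τ=3/4); S_2(τ)=6229/1024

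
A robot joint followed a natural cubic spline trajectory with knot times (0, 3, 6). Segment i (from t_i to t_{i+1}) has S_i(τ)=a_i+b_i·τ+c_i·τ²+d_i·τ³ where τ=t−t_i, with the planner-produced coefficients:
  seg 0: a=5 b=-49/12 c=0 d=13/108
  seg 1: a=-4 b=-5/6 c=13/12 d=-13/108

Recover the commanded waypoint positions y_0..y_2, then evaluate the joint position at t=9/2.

y_0=5 y_1=-4 y_2=0
S(9/2) = -103/32

y_0 = S_0(0) = a_0 = 5
y_1 = S_1(0) = a_1 = -4
y_2 = S_1(3) = 0
t_q=9/2 is in segment 1 (τ=3/2); S_1(τ)=-103/32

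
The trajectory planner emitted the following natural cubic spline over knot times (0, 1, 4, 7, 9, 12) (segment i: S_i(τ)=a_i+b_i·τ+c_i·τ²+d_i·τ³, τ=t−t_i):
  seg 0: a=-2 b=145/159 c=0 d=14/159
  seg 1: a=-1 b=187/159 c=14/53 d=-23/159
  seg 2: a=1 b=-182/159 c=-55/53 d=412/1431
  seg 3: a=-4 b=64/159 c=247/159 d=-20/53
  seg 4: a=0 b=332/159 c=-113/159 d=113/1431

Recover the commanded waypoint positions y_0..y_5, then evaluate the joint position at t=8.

y_0=-2 y_1=-1 y_2=1 y_3=-4 y_4=0 y_5=2
S(8) = -385/159

y_0 = S_0(0) = a_0 = -2
y_1 = S_1(0) = a_1 = -1
y_2 = S_2(0) = a_2 = 1
y_3 = S_3(0) = a_3 = -4
y_4 = S_4(0) = a_4 = 0
y_5 = S_4(3) = 2
t_q=8 is in segment 3 (τ=1); S_3(τ)=-385/159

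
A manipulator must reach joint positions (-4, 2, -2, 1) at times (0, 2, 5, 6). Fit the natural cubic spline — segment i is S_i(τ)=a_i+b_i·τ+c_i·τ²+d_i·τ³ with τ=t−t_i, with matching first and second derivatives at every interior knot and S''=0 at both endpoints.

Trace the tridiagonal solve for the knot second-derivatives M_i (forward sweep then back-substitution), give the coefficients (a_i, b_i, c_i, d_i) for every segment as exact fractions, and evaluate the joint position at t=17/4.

Δ: Δ0=3, Δ1=-4/3, Δ2=3
row 1: diag=10, rhs=-26; c'=3/10, d'=-13/5
row 2: denom=8−3·3/10=71/10; d'=(26−3·-13/5)/(71/10)=338/71
back: M2=338/71
back: M1=-13/5−3/10·338/71=-286/71
M: M0=0, M1=-286/71, M2=338/71, M3=0
seg 0: a=-4, c=M0/2=0, d=(M1−M0)/(6·2)=-143/426, b=Δ0−h0·(2M0+M1)/6=925/213
seg 1: a=2, c=M1/2=-143/71, d=(M2−M1)/(6·3)=104/213, b=Δ1−h1·(2M1+M2)/6=67/213
seg 2: a=-2, c=M2/2=169/71, d=(M3−M2)/(6·1)=-169/213, b=Δ2−h2·(2M2+M3)/6=301/213
t_q=17/4 → seg 1, τ=9/4; S=2+67/213·τ+-143/71·τ²+104/213·τ³=-2189/1136

  seg 0: a=-4 b=925/213 c=0 d=-143/426
  seg 1: a=2 b=67/213 c=-143/71 d=104/213
  seg 2: a=-2 b=301/213 c=169/71 d=-169/213
S(17/4) = -2189/1136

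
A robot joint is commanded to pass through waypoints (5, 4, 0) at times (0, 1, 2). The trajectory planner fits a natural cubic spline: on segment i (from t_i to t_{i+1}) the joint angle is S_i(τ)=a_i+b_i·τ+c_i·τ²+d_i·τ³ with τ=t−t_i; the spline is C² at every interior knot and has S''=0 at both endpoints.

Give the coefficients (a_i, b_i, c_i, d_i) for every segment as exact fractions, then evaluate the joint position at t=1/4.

Δ: Δ0=-1, Δ1=-4
row 1: diag=4, rhs=-18; c'=1/4, d'=-9/2
back: M1=-9/2
M: M0=0, M1=-9/2, M2=0
seg 0: a=5, c=M0/2=0, d=(M1−M0)/(6·1)=-3/4, b=Δ0−h0·(2M0+M1)/6=-1/4
seg 1: a=4, c=M1/2=-9/4, d=(M2−M1)/(6·1)=3/4, b=Δ1−h1·(2M1+M2)/6=-5/2
t_q=1/4 → seg 0, τ=1/4; S=5+-1/4·τ+0·τ²+-3/4·τ³=1261/256

  seg 0: a=5 b=-1/4 c=0 d=-3/4
  seg 1: a=4 b=-5/2 c=-9/4 d=3/4
S(1/4) = 1261/256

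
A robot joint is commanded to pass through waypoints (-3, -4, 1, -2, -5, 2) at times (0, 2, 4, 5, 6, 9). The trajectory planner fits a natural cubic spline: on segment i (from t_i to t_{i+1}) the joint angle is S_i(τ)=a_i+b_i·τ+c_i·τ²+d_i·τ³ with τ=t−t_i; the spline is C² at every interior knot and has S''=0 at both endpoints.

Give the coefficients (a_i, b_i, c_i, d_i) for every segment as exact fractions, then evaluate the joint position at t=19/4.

  seg 0: a=-3 b=-1784/975 c=0 d=2593/7800
  seg 1: a=-4 b=4211/1950 c=2593/1300 d=-1423/1560
  seg 2: a=1 b=-788/975 c=-2261/650 d=193/150
  seg 3: a=-2 b=-1523/390 c=124/325 d=1021/1950
  seg 4: a=-5 b=-1532/975 c=1269/650 d=-141/650
S(19/4) = -42431/41600

Δ: Δ0=-1/2, Δ1=5/2, Δ2=-3, Δ3=-3, Δ4=7/3
row 1: diag=8, rhs=18; c'=1/4, d'=9/4
row 2: denom=6−2·1/4=11/2; d'=(-33−2·9/4)/(11/2)=-75/11
row 3: denom=4−1·2/11=42/11; d'=(0−1·-75/11)/(42/11)=25/14
row 4: denom=8−1·11/42=325/42; d'=(32−1·25/14)/(325/42)=1269/325
back: M4=1269/325
back: M3=25/14−11/42·1269/325=248/325
back: M2=-75/11−2/11·248/325=-2261/325
back: M1=9/4−1/4·-2261/325=2593/650
M: M0=0, M1=2593/650, M2=-2261/325, M3=248/325, M4=1269/325, M5=0
seg 0: a=-3, c=M0/2=0, d=(M1−M0)/(6·2)=2593/7800, b=Δ0−h0·(2M0+M1)/6=-1784/975
seg 1: a=-4, c=M1/2=2593/1300, d=(M2−M1)/(6·2)=-1423/1560, b=Δ1−h1·(2M1+M2)/6=4211/1950
seg 2: a=1, c=M2/2=-2261/650, d=(M3−M2)/(6·1)=193/150, b=Δ2−h2·(2M2+M3)/6=-788/975
seg 3: a=-2, c=M3/2=124/325, d=(M4−M3)/(6·1)=1021/1950, b=Δ3−h3·(2M3+M4)/6=-1523/390
seg 4: a=-5, c=M4/2=1269/650, d=(M5−M4)/(6·3)=-141/650, b=Δ4−h4·(2M4+M5)/6=-1532/975
t_q=19/4 → seg 2, τ=3/4; S=1+-788/975·τ+-2261/650·τ²+193/150·τ³=-42431/41600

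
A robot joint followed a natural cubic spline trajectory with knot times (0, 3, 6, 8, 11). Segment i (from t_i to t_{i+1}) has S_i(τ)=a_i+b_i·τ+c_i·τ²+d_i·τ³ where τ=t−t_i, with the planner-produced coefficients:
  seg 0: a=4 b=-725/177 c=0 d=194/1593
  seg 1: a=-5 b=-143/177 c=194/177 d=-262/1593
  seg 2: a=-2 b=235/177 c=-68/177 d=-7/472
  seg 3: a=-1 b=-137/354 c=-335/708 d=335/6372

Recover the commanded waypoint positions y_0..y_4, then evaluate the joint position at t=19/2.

y_0=4 y_1=-5 y_2=-2 y_3=-1 y_4=-5
S(19/2) = -4659/1888

y_0 = S_0(0) = a_0 = 4
y_1 = S_1(0) = a_1 = -5
y_2 = S_2(0) = a_2 = -2
y_3 = S_3(0) = a_3 = -1
y_4 = S_3(3) = -5
t_q=19/2 is in segment 3 (τ=3/2); S_3(τ)=-4659/1888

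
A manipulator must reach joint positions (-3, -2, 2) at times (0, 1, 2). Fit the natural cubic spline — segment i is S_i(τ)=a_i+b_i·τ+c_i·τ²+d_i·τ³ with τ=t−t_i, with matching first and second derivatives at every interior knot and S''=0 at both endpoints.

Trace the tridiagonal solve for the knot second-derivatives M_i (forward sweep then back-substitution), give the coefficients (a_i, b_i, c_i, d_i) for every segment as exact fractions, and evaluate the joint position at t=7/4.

Δ: Δ0=1, Δ1=4
row 1: diag=4, rhs=18; c'=1/4, d'=9/2
back: M1=9/2
M: M0=0, M1=9/2, M2=0
seg 0: a=-3, c=M0/2=0, d=(M1−M0)/(6·1)=3/4, b=Δ0−h0·(2M0+M1)/6=1/4
seg 1: a=-2, c=M1/2=9/4, d=(M2−M1)/(6·1)=-3/4, b=Δ1−h1·(2M1+M2)/6=5/2
t_q=7/4 → seg 1, τ=3/4; S=-2+5/2·τ+9/4·τ²+-3/4·τ³=211/256

  seg 0: a=-3 b=1/4 c=0 d=3/4
  seg 1: a=-2 b=5/2 c=9/4 d=-3/4
S(7/4) = 211/256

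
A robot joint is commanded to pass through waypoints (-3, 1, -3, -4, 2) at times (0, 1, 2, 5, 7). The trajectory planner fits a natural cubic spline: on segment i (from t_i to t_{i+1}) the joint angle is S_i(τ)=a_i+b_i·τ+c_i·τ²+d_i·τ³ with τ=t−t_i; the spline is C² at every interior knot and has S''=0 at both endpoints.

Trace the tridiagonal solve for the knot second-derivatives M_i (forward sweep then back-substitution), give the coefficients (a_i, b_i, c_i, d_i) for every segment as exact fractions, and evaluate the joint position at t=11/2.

Δ: Δ0=4, Δ1=-4, Δ2=-1/3, Δ3=3
row 1: diag=4, rhs=-48; c'=1/4, d'=-12
row 2: denom=8−1·1/4=31/4; d'=(22−1·-12)/(31/4)=136/31
row 3: denom=10−3·12/31=274/31; d'=(20−3·136/31)/(274/31)=106/137
back: M3=106/137
back: M2=136/31−12/31·106/137=560/137
back: M1=-12−1/4·560/137=-1784/137
M: M0=0, M1=-1784/137, M2=560/137, M3=106/137, M4=0
seg 0: a=-3, c=M0/2=0, d=(M1−M0)/(6·1)=-892/411, b=Δ0−h0·(2M0+M1)/6=2536/411
seg 1: a=1, c=M1/2=-892/137, d=(M2−M1)/(6·1)=1172/411, b=Δ1−h1·(2M1+M2)/6=-140/411
seg 2: a=-3, c=M2/2=280/137, d=(M3−M2)/(6·3)=-227/1233, b=Δ2−h2·(2M2+M3)/6=-1976/411
seg 3: a=-4, c=M3/2=53/137, d=(M4−M3)/(6·2)=-53/822, b=Δ3−h3·(2M3+M4)/6=1021/411
t_q=11/2 → seg 3, τ=1/2; S=-4+1021/411·τ+53/137·τ²+-53/822·τ³=-5851/2192

  seg 0: a=-3 b=2536/411 c=0 d=-892/411
  seg 1: a=1 b=-140/411 c=-892/137 d=1172/411
  seg 2: a=-3 b=-1976/411 c=280/137 d=-227/1233
  seg 3: a=-4 b=1021/411 c=53/137 d=-53/822
S(11/2) = -5851/2192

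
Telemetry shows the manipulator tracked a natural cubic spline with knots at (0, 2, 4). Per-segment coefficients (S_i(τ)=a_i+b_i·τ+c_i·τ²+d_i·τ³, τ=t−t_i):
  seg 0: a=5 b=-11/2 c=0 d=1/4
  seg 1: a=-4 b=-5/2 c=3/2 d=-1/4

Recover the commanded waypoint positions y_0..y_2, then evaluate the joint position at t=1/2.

y_0=5 y_1=-4 y_2=-5
S(1/2) = 73/32

y_0 = S_0(0) = a_0 = 5
y_1 = S_1(0) = a_1 = -4
y_2 = S_1(2) = -5
t_q=1/2 is in segment 0 (τ=1/2); S_0(τ)=73/32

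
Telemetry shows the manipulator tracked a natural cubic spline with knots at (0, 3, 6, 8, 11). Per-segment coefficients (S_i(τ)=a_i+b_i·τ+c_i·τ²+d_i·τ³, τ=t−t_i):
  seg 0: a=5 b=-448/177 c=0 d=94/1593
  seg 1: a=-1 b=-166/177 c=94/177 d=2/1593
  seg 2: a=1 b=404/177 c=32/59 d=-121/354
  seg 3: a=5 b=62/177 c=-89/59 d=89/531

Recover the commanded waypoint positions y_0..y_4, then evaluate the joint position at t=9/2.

y_0=5 y_1=-1 y_2=1 y_3=5 y_4=-3
S(9/2) = -285/236

y_0 = S_0(0) = a_0 = 5
y_1 = S_1(0) = a_1 = -1
y_2 = S_2(0) = a_2 = 1
y_3 = S_3(0) = a_3 = 5
y_4 = S_3(3) = -3
t_q=9/2 is in segment 1 (τ=3/2); S_1(τ)=-285/236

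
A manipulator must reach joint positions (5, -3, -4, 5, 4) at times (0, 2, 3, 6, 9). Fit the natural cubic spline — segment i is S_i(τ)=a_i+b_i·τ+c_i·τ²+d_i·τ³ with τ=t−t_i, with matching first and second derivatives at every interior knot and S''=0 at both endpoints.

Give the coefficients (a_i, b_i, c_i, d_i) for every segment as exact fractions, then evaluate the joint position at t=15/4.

Δ: Δ0=-4, Δ1=-1, Δ2=3, Δ3=-1/3
row 1: diag=6, rhs=18; c'=1/6, d'=3
row 2: denom=8−1·1/6=47/6; d'=(24−1·3)/(47/6)=126/47
row 3: denom=12−3·18/47=510/47; d'=(-20−3·126/47)/(510/47)=-659/255
back: M3=-659/255
back: M2=126/47−18/47·-659/255=312/85
back: M1=3−1/6·312/85=203/85
M: M0=0, M1=203/85, M2=312/85, M3=-659/255, M4=0
seg 0: a=5, c=M0/2=0, d=(M1−M0)/(6·2)=203/1020, b=Δ0−h0·(2M0+M1)/6=-1223/255
seg 1: a=-3, c=M1/2=203/170, d=(M2−M1)/(6·1)=109/510, b=Δ1−h1·(2M1+M2)/6=-614/255
seg 2: a=-4, c=M2/2=156/85, d=(M3−M2)/(6·3)=-319/918, b=Δ2−h2·(2M2+M3)/6=317/510
seg 3: a=5, c=M3/2=-659/510, d=(M4−M3)/(6·3)=659/4590, b=Δ3−h3·(2M3+M4)/6=574/255
t_q=15/4 → seg 2, τ=3/4; S=-4+317/510·τ+156/85·τ²+-319/918·τ³=-28811/10880

  seg 0: a=5 b=-1223/255 c=0 d=203/1020
  seg 1: a=-3 b=-614/255 c=203/170 d=109/510
  seg 2: a=-4 b=317/510 c=156/85 d=-319/918
  seg 3: a=5 b=574/255 c=-659/510 d=659/4590
S(15/4) = -28811/10880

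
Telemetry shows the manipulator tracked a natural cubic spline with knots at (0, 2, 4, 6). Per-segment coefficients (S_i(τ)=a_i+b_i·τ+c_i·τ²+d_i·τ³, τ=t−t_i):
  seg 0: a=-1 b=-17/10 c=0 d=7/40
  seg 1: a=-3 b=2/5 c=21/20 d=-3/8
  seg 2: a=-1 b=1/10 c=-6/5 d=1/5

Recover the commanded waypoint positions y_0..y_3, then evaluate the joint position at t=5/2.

y_0 = S_0(0) = a_0 = -1
y_1 = S_1(0) = a_1 = -3
y_2 = S_2(0) = a_2 = -1
y_3 = S_2(2) = -4
t_q=5/2 is in segment 1 (τ=1/2); S_1(τ)=-827/320

y_0=-1 y_1=-3 y_2=-1 y_3=-4
S(5/2) = -827/320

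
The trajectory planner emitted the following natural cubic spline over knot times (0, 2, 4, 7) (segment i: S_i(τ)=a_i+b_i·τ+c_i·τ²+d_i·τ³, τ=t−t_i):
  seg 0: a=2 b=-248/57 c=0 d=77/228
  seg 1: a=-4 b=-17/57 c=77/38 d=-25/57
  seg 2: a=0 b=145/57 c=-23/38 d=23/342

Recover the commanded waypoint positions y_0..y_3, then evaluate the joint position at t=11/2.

y_0 = S_0(0) = a_0 = 2
y_1 = S_1(0) = a_1 = -4
y_2 = S_2(0) = a_2 = 0
y_3 = S_2(3) = 4
t_q=11/2 is in segment 2 (τ=3/2); S_2(τ)=815/304

y_0=2 y_1=-4 y_2=0 y_3=4
S(11/2) = 815/304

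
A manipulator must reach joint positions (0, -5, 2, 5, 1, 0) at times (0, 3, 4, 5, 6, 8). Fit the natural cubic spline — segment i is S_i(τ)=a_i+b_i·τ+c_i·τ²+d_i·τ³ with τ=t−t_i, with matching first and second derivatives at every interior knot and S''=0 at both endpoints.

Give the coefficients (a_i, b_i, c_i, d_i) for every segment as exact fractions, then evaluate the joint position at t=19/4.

Δ: Δ0=-5/3, Δ1=7, Δ2=3, Δ3=-4, Δ4=-1/2
row 1: diag=8, rhs=52; c'=1/8, d'=13/2
row 2: denom=4−1·1/8=31/8; d'=(-24−1·13/2)/(31/8)=-244/31
row 3: denom=4−1·8/31=116/31; d'=(-42−1·-244/31)/(116/31)=-529/58
row 4: denom=6−1·31/116=665/116; d'=(21−1·-529/58)/(665/116)=3494/665
back: M4=3494/665
back: M3=-529/58−31/116·3494/665=-6999/665
back: M2=-244/31−8/31·-6999/665=-3428/665
back: M1=13/2−1/8·-3428/665=4751/665
M: M0=0, M1=4751/665, M2=-3428/665, M3=-6999/665, M4=3494/665, M5=0
seg 0: a=0, c=M0/2=0, d=(M1−M0)/(6·3)=4751/11970, b=Δ0−h0·(2M0+M1)/6=-20903/3990
seg 1: a=-5, c=M1/2=4751/1330, d=(M2−M1)/(6·1)=-8179/3990, b=Δ1−h1·(2M1+M2)/6=10928/1995
seg 2: a=2, c=M2/2=-1714/665, d=(M3−M2)/(6·1)=-3571/3990, b=Δ2−h2·(2M2+M3)/6=5165/798
seg 3: a=5, c=M3/2=-6999/1330, d=(M4−M3)/(6·1)=1499/570, b=Δ3−h3·(2M3+M4)/6=-2728/1995
seg 4: a=1, c=M4/2=1747/665, d=(M5−M4)/(6·2)=-1747/3990, b=Δ4−h4·(2M4+M5)/6=-15971/3990
t_q=19/4 → seg 2, τ=3/4; S=2+5165/798·τ+-1714/665·τ²+-3571/3990·τ³=427893/85120

  seg 0: a=0 b=-20903/3990 c=0 d=4751/11970
  seg 1: a=-5 b=10928/1995 c=4751/1330 d=-8179/3990
  seg 2: a=2 b=5165/798 c=-1714/665 d=-3571/3990
  seg 3: a=5 b=-2728/1995 c=-6999/1330 d=1499/570
  seg 4: a=1 b=-15971/3990 c=1747/665 d=-1747/3990
S(19/4) = 427893/85120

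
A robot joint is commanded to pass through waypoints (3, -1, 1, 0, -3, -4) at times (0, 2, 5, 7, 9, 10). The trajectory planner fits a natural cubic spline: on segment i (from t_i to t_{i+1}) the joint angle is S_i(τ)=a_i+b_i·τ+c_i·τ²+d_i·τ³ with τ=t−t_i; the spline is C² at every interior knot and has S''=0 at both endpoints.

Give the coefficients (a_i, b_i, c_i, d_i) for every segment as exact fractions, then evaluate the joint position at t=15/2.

Δ: Δ0=-2, Δ1=2/3, Δ2=-1/2, Δ3=-3/2, Δ4=-1
row 1: diag=10, rhs=16; c'=3/10, d'=8/5
row 2: denom=10−3·3/10=91/10; d'=(-7−3·8/5)/(91/10)=-118/91
row 3: denom=8−2·20/91=688/91; d'=(-6−2·-118/91)/(688/91)=-155/344
row 4: denom=6−2·91/344=941/172; d'=(3−2·-155/344)/(941/172)=671/941
back: M4=671/941
back: M3=-155/344−91/344·671/941=-1203/1882
back: M2=-118/91−20/91·-1203/1882=-1088/941
back: M1=8/5−3/10·-1088/941=1832/941
M: M0=0, M1=1832/941, M2=-1088/941, M3=-1203/1882, M4=671/941, M5=0
seg 0: a=3, c=M0/2=0, d=(M1−M0)/(6·2)=458/2823, b=Δ0−h0·(2M0+M1)/6=-7478/2823
seg 1: a=-1, c=M1/2=916/941, d=(M2−M1)/(6·3)=-1460/8469, b=Δ1−h1·(2M1+M2)/6=-1982/2823
seg 2: a=1, c=M2/2=-544/941, d=(M3−M2)/(6·2)=973/22584, b=Δ2−h2·(2M2+M3)/6=1366/2823
seg 3: a=0, c=M3/2=-1203/3764, d=(M4−M3)/(6·2)=2545/22584, b=Δ3−h3·(2M3+M4)/6=-7405/5646
seg 4: a=-3, c=M4/2=671/1882, d=(M5−M4)/(6·1)=-671/5646, b=Δ4−h4·(2M4+M5)/6=-3494/2823
t_q=15/2 → seg 3, τ=1/2; S=0+-7405/5646·τ+-1203/3764·τ²+2545/22584·τ³=-43457/60224

  seg 0: a=3 b=-7478/2823 c=0 d=458/2823
  seg 1: a=-1 b=-1982/2823 c=916/941 d=-1460/8469
  seg 2: a=1 b=1366/2823 c=-544/941 d=973/22584
  seg 3: a=0 b=-7405/5646 c=-1203/3764 d=2545/22584
  seg 4: a=-3 b=-3494/2823 c=671/1882 d=-671/5646
S(15/2) = -43457/60224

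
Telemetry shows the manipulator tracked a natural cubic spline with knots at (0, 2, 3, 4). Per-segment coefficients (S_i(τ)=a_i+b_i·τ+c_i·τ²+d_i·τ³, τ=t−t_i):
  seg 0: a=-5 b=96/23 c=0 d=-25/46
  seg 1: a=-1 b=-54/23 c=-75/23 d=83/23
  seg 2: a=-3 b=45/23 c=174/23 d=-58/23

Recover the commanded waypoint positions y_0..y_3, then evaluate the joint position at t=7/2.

y_0=-5 y_1=-1 y_2=-3 y_3=4
S(7/2) = -41/92

y_0 = S_0(0) = a_0 = -5
y_1 = S_1(0) = a_1 = -1
y_2 = S_2(0) = a_2 = -3
y_3 = S_2(1) = 4
t_q=7/2 is in segment 2 (τ=1/2); S_2(τ)=-41/92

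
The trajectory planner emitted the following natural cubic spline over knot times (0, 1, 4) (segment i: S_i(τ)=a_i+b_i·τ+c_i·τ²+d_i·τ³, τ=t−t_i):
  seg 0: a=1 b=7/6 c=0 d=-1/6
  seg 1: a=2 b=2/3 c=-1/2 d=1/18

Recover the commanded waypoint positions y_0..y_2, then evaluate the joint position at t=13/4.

y_0=1 y_1=2 y_2=1
S(13/4) = 205/128

y_0 = S_0(0) = a_0 = 1
y_1 = S_1(0) = a_1 = 2
y_2 = S_1(3) = 1
t_q=13/4 is in segment 1 (τ=9/4); S_1(τ)=205/128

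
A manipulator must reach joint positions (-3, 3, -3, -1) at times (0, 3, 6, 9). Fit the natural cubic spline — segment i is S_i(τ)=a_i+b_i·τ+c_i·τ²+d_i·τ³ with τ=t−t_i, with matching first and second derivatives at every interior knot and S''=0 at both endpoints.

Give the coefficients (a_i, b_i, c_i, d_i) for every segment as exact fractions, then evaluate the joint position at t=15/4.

  seg 0: a=-3 b=146/45 c=0 d=-56/405
  seg 1: a=3 b=-22/45 c=-56/45 d=20/81
  seg 2: a=-3 b=-58/45 c=44/45 d=-44/405
S(15/4) = 163/80

Δ: Δ0=2, Δ1=-2, Δ2=2/3
row 1: diag=12, rhs=-24; c'=1/4, d'=-2
row 2: denom=12−3·1/4=45/4; d'=(16−3·-2)/(45/4)=88/45
back: M2=88/45
back: M1=-2−1/4·88/45=-112/45
M: M0=0, M1=-112/45, M2=88/45, M3=0
seg 0: a=-3, c=M0/2=0, d=(M1−M0)/(6·3)=-56/405, b=Δ0−h0·(2M0+M1)/6=146/45
seg 1: a=3, c=M1/2=-56/45, d=(M2−M1)/(6·3)=20/81, b=Δ1−h1·(2M1+M2)/6=-22/45
seg 2: a=-3, c=M2/2=44/45, d=(M3−M2)/(6·3)=-44/405, b=Δ2−h2·(2M2+M3)/6=-58/45
t_q=15/4 → seg 1, τ=3/4; S=3+-22/45·τ+-56/45·τ²+20/81·τ³=163/80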